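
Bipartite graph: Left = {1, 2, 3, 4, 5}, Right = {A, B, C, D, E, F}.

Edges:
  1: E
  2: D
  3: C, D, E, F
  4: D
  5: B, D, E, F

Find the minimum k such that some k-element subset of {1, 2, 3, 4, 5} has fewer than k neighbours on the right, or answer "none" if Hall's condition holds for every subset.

2

Take S = {2, 4}. Its neighbourhood is {D}, so |N(S)| = 1 < |S| = 2.
No single vertex violates Hall's condition since each has at least one neighbour, so 2 is the minimum.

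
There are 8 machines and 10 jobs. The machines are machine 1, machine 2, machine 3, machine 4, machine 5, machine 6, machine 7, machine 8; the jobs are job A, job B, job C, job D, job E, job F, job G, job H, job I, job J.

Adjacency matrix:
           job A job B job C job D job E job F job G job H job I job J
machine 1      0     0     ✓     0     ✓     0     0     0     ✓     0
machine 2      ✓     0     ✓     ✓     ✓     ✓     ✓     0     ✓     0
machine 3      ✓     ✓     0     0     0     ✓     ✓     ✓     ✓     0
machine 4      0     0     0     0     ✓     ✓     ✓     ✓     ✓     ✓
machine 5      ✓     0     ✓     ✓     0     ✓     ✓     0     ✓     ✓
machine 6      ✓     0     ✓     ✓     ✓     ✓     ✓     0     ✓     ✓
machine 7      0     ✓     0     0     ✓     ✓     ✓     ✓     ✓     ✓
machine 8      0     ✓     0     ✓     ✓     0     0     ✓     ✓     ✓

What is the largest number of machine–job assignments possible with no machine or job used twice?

A valid assignment of size 8: machine 1-job E, machine 2-job I, machine 3-job B, machine 4-job H, machine 5-job G, machine 6-job D, machine 7-job F, machine 8-job J.
This saturates every machine, so 8 is the maximum.

8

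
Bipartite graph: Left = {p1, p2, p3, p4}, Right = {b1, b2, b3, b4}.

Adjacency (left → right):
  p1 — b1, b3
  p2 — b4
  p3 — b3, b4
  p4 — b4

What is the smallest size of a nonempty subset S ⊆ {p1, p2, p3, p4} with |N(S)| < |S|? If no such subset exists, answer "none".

Take S = {p2, p4}. Its neighbourhood is {b4}, so |N(S)| = 1 < |S| = 2.
No single vertex violates Hall's condition since each has at least one neighbour, so 2 is the minimum.

2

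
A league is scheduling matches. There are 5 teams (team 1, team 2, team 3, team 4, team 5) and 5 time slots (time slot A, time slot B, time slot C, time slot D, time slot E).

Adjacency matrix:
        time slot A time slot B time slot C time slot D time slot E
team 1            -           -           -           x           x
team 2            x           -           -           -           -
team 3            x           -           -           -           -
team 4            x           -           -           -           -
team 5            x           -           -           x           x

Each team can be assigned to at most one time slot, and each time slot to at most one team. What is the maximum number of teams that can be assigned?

A valid assignment of size 3: team 1→time slot E, team 2→time slot A, team 5→time slot D.
The set {team 2, team 3, team 4} has only 1 neighbour ({time slot A}), so by Hall's theorem at most 3 of the 5 teams can be matched.

3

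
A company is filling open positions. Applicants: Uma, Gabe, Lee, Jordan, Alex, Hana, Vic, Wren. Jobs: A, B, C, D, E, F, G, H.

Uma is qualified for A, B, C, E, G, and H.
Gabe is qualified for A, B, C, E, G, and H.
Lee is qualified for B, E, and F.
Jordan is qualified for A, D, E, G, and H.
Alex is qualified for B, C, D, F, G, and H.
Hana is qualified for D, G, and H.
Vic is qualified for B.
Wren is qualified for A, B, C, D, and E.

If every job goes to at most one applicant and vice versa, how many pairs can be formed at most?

For example, pair Uma-G, Gabe-E, Lee-F, Jordan-H, Alex-C, Hana-D, Vic-B, Wren-A.
This saturates every applicant, so 8 is the maximum.

8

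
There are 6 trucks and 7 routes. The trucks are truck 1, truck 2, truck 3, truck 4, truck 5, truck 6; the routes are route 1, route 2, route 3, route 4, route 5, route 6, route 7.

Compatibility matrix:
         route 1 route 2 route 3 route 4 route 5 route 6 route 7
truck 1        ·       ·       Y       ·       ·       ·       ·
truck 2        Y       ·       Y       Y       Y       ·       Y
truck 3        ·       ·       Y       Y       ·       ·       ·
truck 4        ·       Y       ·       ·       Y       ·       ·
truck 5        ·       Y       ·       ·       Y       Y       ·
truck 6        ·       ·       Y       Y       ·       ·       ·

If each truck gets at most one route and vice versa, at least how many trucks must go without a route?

For example, pair truck 1→route 3, truck 2→route 1, truck 3→route 4, truck 4→route 5, truck 5→route 2.
The set {truck 1, truck 3, truck 6} has only 2 neighbours ({route 3, route 4}), so by Hall's theorem at most 5 of the 6 trucks can be matched.
That matches 5 of the 6, leaving 1 unmatched; no matching can do better.

1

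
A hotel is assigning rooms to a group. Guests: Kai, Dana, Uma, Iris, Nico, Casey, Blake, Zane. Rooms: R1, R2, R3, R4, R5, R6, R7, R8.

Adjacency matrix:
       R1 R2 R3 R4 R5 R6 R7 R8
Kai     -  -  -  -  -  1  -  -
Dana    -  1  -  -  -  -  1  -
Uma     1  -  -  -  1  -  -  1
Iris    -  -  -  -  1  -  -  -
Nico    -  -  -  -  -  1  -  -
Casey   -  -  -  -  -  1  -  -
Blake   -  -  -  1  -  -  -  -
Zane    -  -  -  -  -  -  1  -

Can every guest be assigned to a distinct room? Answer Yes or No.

The set {Kai, Nico, Casey} has only 1 neighbour ({R6}), so by Hall's theorem at most 6 of the 8 guests can be matched.
Hence no matching covers every guest.

No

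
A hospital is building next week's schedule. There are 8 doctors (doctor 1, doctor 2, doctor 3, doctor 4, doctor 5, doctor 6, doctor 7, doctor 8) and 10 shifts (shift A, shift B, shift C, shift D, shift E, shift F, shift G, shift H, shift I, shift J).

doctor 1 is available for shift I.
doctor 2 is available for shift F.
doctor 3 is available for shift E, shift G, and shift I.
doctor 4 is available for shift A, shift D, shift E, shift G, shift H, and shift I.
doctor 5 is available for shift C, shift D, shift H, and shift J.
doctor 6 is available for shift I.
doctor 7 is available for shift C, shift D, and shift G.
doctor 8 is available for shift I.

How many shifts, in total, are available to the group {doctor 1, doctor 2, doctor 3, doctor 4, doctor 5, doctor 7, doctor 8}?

9

The union of neighbours of {doctor 1, doctor 2, doctor 3, doctor 4, doctor 5, doctor 7, doctor 8} is {shift A, shift C, shift D, shift E, shift F, shift G, shift H, shift I, shift J}, which has 9 elements.
Since |N(S)| = 9 ≥ |S| = 7, Hall's condition holds for this subset.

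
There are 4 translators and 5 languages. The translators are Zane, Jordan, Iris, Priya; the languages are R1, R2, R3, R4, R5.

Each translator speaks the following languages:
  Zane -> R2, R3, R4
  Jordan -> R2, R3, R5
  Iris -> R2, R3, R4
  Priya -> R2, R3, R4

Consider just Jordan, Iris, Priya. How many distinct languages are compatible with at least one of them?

The union of neighbours of {Jordan, Iris, Priya} is {R2, R3, R4, R5}, which has 4 elements.
Since |N(S)| = 4 ≥ |S| = 3, Hall's condition holds for this subset.

4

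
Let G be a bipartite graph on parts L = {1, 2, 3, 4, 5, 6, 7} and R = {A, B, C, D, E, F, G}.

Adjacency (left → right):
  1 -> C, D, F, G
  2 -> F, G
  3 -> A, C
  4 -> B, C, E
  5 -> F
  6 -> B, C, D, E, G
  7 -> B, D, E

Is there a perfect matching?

A valid assignment of size 7: 1-C, 2-G, 3-A, 4-E, 5-F, 6-D, 7-B.
Every left vertex is matched, so this is a perfect matching.

Yes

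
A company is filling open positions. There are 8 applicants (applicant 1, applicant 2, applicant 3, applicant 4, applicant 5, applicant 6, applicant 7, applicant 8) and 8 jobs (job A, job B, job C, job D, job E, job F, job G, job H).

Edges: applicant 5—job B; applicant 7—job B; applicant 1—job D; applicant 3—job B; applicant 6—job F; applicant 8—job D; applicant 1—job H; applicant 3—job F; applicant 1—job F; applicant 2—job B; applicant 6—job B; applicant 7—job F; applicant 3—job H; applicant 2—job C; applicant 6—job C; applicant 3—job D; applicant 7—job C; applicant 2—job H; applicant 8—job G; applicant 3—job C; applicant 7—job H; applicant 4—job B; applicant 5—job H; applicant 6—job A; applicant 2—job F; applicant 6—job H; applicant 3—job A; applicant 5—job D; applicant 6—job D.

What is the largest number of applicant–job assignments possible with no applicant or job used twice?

7

A valid assignment of size 7: applicant 1–job D, applicant 2–job C, applicant 3–job A, applicant 4–job B, applicant 5–job H, applicant 6–job F, applicant 8–job G.
The set {applicant 1, applicant 2, applicant 3, applicant 4, applicant 5, applicant 6, applicant 7} has only 6 neighbours ({job A, job B, job C, job D, job F, job H}), so by Hall's theorem at most 7 of the 8 applicants can be matched.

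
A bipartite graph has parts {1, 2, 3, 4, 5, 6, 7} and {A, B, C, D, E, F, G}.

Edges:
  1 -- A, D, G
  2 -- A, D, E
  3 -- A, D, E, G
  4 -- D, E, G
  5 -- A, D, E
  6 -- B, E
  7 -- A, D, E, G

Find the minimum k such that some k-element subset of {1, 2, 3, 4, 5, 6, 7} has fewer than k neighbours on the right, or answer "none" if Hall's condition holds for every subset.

5

Take S = {1, 2, 3, 4, 5}. Its neighbourhood is {A, D, E, G}, so |N(S)| = 4 < |S| = 5.
Every subset of size less than 5 has at least as many neighbours as members, so 5 is the minimum.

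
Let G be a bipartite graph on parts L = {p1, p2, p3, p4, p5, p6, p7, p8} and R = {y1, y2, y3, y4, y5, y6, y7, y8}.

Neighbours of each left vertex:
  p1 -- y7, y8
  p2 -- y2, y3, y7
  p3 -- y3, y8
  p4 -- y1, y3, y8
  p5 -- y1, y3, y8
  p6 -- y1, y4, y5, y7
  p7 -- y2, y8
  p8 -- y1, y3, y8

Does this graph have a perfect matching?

The set {p1, p2, p3, p4, p5, p7, p8} has only 5 neighbours ({y1, y2, y3, y7, y8}), so by Hall's theorem at most 6 of the 8 left vertices can be matched.
Hence no matching covers every left vertex.

No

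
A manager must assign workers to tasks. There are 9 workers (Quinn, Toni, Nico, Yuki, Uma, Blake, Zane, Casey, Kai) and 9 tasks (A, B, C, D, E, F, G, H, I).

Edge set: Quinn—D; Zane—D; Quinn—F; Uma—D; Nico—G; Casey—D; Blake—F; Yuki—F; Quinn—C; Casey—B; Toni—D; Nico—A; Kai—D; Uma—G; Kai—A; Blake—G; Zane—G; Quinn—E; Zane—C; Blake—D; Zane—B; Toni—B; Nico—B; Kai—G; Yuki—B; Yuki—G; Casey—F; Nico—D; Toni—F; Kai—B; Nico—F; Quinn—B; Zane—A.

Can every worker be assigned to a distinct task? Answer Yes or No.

No

The set {Toni, Nico, Yuki, Uma, Blake, Casey, Kai} has only 5 neighbours ({A, B, D, F, G}), so by Hall's theorem at most 7 of the 9 workers can be matched.
Hence no matching covers every worker.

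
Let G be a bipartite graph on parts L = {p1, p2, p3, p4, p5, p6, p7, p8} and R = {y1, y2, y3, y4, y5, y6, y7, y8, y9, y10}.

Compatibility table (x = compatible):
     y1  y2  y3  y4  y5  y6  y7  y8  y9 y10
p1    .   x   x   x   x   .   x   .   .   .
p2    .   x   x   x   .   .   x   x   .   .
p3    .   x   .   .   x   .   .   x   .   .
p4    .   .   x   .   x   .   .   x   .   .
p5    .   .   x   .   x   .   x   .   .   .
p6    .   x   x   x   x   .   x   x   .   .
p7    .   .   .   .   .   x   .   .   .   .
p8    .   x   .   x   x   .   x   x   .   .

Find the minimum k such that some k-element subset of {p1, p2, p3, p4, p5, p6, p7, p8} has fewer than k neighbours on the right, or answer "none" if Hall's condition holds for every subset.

7

Take S = {p1, p2, p3, p4, p5, p6, p8}. Its neighbourhood is {y2, y3, y4, y5, y7, y8}, so |N(S)| = 6 < |S| = 7.
Every subset of size less than 7 has at least as many neighbours as members, so 7 is the minimum.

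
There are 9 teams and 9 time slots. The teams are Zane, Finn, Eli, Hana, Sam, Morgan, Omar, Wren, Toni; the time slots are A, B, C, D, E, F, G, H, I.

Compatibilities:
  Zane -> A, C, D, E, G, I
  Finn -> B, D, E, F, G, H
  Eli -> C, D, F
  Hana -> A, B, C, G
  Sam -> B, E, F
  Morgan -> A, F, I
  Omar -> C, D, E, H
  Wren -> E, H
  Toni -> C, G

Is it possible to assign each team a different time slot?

Yes

One maximum matching: Zane→A, Finn→G, Eli→D, Hana→B, Sam→F, Morgan→I, Omar→E, Wren→H, Toni→C.
Every team is matched, so this is a perfect matching.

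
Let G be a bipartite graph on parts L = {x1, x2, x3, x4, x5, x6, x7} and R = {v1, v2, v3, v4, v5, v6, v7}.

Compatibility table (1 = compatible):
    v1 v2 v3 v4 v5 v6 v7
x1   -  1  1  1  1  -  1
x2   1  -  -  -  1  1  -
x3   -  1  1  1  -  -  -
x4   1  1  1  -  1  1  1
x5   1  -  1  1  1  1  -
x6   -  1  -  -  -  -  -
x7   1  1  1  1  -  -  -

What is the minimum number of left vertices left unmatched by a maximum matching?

0

A valid assignment of size 7: x1→v7, x2→v6, x3→v4, x4→v5, x5→v3, x6→v2, x7→v1.
All 7 left vertices are matched, so no larger matching exists.
That matches 7 of the 7, leaving 0 unmatched; no matching can do better.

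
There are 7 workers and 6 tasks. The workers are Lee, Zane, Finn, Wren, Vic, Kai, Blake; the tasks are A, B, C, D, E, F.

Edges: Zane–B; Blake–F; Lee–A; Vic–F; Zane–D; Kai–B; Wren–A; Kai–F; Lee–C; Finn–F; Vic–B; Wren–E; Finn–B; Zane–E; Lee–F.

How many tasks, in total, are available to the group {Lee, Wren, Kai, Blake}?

The union of neighbours of {Lee, Wren, Kai, Blake} is {A, B, C, E, F}, which has 5 elements.
Since |N(S)| = 5 ≥ |S| = 4, Hall's condition holds for this subset.

5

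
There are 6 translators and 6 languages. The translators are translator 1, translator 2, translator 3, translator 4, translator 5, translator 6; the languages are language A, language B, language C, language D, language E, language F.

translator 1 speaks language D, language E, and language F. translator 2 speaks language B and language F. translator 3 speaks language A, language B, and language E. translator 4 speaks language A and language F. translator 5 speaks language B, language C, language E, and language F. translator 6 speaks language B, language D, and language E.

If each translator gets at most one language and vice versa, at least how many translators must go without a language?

A valid assignment of size 6: translator 1–language D, translator 2–language F, translator 3–language E, translator 4–language A, translator 5–language C, translator 6–language B.
This saturates every translator, so 6 is the maximum.
That matches 6 of the 6, leaving 0 unmatched; no matching can do better.

0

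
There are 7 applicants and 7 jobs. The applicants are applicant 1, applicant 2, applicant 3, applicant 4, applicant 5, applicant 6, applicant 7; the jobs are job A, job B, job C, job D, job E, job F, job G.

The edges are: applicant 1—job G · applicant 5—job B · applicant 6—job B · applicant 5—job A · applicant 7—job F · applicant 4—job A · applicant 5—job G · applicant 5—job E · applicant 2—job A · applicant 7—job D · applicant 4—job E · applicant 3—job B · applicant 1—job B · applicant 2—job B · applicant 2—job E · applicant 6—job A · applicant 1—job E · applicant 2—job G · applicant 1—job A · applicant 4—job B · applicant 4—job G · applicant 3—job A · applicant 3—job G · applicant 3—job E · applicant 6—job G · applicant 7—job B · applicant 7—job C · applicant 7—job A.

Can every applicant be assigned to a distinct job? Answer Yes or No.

No

The set {applicant 1, applicant 2, applicant 3, applicant 4, applicant 5, applicant 6} has only 4 neighbours ({job A, job B, job E, job G}), so by Hall's theorem at most 5 of the 7 applicants can be matched.
Hence no matching covers every applicant.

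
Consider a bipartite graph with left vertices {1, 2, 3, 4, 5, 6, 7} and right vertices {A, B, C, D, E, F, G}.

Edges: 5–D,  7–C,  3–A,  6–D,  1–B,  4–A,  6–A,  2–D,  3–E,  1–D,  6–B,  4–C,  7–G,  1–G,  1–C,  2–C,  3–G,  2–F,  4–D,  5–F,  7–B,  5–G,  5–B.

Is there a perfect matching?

One maximum matching: 1–G, 2–C, 3–E, 4–A, 5–F, 6–D, 7–B.
Every left vertex is matched, so this is a perfect matching.

Yes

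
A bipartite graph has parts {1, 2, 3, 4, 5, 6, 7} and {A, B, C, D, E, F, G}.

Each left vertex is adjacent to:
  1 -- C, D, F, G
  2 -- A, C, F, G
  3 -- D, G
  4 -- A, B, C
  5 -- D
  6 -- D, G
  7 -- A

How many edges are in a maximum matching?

6

One maximum matching: 1→C, 2→F, 3→G, 4→B, 5→D, 7→A.
The set {3, 5, 6} has only 2 neighbours ({D, G}), so by Hall's theorem at most 6 of the 7 left vertices can be matched.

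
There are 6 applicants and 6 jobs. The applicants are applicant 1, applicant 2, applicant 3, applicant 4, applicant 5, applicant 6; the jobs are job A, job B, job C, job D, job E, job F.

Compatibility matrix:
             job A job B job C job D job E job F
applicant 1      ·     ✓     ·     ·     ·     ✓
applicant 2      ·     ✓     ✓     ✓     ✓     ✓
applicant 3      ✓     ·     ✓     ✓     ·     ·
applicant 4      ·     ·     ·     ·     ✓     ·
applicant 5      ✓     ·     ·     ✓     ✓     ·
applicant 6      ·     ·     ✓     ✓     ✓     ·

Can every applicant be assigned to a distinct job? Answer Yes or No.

For example, pair applicant 1–job B, applicant 2–job F, applicant 3–job C, applicant 4–job E, applicant 5–job A, applicant 6–job D.
Every applicant is matched, so this is a perfect matching.

Yes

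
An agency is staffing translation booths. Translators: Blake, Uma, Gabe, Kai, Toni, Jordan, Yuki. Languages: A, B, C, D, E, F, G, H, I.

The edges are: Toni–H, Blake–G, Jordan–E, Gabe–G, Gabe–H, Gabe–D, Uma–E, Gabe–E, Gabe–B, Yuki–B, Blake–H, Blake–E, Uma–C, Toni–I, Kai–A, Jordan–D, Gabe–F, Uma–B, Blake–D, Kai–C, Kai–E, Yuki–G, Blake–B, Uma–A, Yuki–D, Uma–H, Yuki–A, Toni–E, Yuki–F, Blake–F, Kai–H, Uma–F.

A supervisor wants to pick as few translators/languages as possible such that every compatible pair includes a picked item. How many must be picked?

7

The 7 edges Blake–B, Uma–A, Gabe–E, Kai–C, Toni–H, Jordan–D, Yuki–G form a matching, so any vertex cover needs at least 7 vertices (one per matched edge).
Conversely {Blake, Uma, Gabe, Kai, Toni, Jordan, Yuki} meets every edge and has exactly 7 vertices, so 7 is optimal.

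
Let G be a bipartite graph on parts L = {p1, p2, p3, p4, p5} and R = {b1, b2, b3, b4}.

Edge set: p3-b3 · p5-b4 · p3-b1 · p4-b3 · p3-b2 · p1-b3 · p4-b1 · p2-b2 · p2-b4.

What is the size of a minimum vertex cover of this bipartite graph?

{b1, b2, b3, b4} is a vertex cover of size 4: every edge has an endpoint in this set.
No smaller cover exists because p1–b3, p2–b4, p3–b2, p4–b1 is a matching of size 4, and a cover must include an endpoint of each of these disjoint edges (König's theorem).

4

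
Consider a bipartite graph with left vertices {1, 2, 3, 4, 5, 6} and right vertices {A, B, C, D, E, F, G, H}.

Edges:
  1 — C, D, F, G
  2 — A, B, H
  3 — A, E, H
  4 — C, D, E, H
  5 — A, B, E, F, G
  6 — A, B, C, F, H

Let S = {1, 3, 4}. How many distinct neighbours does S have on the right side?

7

The union of neighbours of {1, 3, 4} is {A, C, D, E, F, G, H}, which has 7 elements.
Since |N(S)| = 7 ≥ |S| = 3, Hall's condition holds for this subset.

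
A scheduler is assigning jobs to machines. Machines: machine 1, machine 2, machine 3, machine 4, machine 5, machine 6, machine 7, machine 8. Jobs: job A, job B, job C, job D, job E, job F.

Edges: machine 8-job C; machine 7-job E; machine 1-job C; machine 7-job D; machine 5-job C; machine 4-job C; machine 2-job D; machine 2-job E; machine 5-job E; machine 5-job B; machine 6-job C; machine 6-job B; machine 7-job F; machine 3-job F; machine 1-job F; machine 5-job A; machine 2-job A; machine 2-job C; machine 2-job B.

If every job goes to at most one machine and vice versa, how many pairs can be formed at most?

6

A valid assignment of size 6: machine 1–job C, machine 2–job A, machine 3–job F, machine 5–job E, machine 6–job B, machine 7–job D.
The set {machine 1, machine 3, machine 4, machine 8} has only 2 neighbours ({job C, job F}), so by Hall's theorem at most 6 of the 8 machines can be matched.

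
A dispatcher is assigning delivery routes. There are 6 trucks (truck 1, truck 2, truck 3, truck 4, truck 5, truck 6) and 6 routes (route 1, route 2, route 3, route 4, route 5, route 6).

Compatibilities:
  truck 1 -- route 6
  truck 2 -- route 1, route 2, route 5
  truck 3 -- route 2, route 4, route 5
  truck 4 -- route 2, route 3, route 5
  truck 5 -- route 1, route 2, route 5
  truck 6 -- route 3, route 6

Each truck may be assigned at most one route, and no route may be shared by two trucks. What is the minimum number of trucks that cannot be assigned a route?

0

One maximum matching: truck 1→route 6, truck 2→route 5, truck 3→route 4, truck 4→route 2, truck 5→route 1, truck 6→route 3.
This saturates every truck, so 6 is the maximum.
That matches 6 of the 6, leaving 0 unmatched; no matching can do better.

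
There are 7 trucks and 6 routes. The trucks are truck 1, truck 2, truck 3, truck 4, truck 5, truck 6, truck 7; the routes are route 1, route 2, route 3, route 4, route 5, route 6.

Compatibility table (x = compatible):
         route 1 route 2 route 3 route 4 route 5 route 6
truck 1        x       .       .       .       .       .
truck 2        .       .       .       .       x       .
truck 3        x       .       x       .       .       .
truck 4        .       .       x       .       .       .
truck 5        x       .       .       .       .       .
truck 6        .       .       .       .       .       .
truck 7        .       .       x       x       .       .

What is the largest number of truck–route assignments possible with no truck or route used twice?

4

A valid assignment of size 4: truck 1–route 1, truck 2–route 5, truck 3–route 3, truck 7–route 4.
The set {truck 1, truck 3, truck 4, truck 5, truck 6} has only 2 neighbours ({route 1, route 3}), so by Hall's theorem at most 4 of the 7 trucks can be matched.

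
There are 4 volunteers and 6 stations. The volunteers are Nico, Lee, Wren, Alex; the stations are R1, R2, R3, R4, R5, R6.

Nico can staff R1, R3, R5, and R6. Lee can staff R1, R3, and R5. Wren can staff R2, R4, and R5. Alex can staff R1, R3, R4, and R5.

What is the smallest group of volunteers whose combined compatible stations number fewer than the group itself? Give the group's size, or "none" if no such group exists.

none

A matching saturating every volunteer exists, for instance Nico→R6, Lee→R3, Wren→R5, Alex→R4.
By Hall's marriage theorem, this means |N(S)| ≥ |S| for every subset S, so no violating subset exists.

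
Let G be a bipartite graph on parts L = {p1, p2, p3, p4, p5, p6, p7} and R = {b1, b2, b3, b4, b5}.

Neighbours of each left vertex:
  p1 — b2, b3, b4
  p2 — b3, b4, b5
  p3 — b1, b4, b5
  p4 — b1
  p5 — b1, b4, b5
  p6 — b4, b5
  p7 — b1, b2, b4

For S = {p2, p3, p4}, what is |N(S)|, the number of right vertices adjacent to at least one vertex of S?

4

The union of neighbours of {p2, p3, p4} is {b1, b3, b4, b5}, which has 4 elements.
Since |N(S)| = 4 ≥ |S| = 3, Hall's condition holds for this subset.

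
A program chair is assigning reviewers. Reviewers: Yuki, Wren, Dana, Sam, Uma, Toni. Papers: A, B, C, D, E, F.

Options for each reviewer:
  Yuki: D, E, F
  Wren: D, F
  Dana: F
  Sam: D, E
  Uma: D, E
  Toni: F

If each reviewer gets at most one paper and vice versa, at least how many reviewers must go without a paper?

One maximum matching: Yuki→E, Wren→D, Dana→F.
The set {Yuki, Wren, Dana, Sam, Uma, Toni} has only 3 neighbours ({D, E, F}), so by Hall's theorem at most 3 of the 6 reviewers can be matched.
That matches 3 of the 6, leaving 3 unmatched; no matching can do better.

3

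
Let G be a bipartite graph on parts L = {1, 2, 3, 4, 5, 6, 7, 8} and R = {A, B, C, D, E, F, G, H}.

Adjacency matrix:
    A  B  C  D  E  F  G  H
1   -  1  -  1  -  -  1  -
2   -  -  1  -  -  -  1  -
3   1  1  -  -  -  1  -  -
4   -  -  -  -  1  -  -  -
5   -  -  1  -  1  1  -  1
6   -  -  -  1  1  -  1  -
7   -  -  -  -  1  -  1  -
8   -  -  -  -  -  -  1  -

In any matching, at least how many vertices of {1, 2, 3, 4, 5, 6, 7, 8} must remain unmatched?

1

One maximum matching: 1-B, 2-C, 3-F, 4-E, 5-H, 6-D, 7-G.
The set {4, 7, 8} has only 2 neighbours ({E, G}), so by Hall's theorem at most 7 of the 8 left vertices can be matched.
That matches 7 of the 8, leaving 1 unmatched; no matching can do better.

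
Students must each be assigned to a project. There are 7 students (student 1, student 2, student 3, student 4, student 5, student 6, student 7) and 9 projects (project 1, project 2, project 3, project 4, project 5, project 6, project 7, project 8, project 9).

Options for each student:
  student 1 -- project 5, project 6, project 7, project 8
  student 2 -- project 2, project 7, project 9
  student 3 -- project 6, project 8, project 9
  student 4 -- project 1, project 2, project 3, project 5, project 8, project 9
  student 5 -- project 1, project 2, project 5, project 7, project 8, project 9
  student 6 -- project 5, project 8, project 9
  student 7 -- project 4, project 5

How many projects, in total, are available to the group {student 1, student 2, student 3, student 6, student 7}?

The union of neighbours of {student 1, student 2, student 3, student 6, student 7} is {project 2, project 4, project 5, project 6, project 7, project 8, project 9}, which has 7 elements.
Since |N(S)| = 7 ≥ |S| = 5, Hall's condition holds for this subset.

7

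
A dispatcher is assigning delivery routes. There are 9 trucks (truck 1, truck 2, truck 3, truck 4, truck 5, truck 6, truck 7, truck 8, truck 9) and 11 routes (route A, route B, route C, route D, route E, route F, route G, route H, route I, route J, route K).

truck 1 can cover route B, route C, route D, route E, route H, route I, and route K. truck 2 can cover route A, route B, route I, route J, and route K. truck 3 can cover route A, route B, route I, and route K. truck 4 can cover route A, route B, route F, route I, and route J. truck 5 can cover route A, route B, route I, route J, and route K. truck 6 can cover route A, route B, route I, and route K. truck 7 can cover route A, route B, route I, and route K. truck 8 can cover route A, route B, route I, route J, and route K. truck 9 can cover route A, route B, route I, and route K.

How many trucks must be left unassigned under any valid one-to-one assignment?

2

One maximum matching: truck 1-route E, truck 2-route A, truck 3-route K, truck 4-route F, truck 5-route J, truck 6-route B, truck 7-route I.
The set {truck 2, truck 3, truck 5, truck 6, truck 7, truck 8, truck 9} has only 5 neighbours ({route A, route B, route I, route J, route K}), so by Hall's theorem at most 7 of the 9 trucks can be matched.
That matches 7 of the 9, leaving 2 unmatched; no matching can do better.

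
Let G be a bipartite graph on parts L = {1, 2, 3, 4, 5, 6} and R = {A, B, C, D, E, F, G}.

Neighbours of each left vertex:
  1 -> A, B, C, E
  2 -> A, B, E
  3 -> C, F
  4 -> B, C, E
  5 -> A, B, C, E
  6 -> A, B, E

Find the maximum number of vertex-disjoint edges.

5

One maximum matching: 1→C, 2→A, 3→F, 4→E, 5→B.
The set {1, 2, 4, 5, 6} has only 4 neighbours ({A, B, C, E}), so by Hall's theorem at most 5 of the 6 left vertices can be matched.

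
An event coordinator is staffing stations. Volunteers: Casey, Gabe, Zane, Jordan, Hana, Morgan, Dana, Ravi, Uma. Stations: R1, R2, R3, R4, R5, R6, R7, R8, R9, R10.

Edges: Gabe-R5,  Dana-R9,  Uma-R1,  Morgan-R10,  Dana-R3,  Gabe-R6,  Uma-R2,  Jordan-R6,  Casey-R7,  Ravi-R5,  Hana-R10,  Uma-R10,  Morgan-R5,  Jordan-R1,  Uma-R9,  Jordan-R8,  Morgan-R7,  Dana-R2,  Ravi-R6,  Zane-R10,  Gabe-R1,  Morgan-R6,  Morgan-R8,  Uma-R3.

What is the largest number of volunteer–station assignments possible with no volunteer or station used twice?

8

One maximum matching: Casey–R7, Gabe–R6, Zane–R10, Jordan–R1, Morgan–R8, Dana–R3, Ravi–R5, Uma–R9.
The set {Zane, Hana} has only 1 neighbour ({R10}), so by Hall's theorem at most 8 of the 9 volunteers can be matched.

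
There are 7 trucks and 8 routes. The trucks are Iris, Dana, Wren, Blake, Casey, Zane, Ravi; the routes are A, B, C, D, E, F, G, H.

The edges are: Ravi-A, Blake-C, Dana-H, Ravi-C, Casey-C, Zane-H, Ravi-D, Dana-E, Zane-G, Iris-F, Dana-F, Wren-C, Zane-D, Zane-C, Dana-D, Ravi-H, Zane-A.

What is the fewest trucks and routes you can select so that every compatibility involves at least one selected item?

The 5 edges Iris–F, Dana–H, Wren–C, Zane–G, Ravi–D form a matching, so any vertex cover needs at least 5 vertices (one per matched edge).
Conversely {Iris, Dana, Zane, Ravi, C} meets every edge and has exactly 5 vertices, so 5 is optimal.

5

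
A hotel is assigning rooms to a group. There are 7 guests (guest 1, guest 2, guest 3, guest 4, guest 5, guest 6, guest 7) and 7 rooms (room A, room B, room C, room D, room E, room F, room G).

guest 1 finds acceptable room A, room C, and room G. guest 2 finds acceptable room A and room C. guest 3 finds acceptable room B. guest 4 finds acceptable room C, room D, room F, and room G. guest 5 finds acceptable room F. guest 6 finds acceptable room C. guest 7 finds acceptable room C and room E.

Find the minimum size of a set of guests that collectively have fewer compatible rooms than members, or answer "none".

none

A matching saturating every guest exists, for instance guest 1→room G, guest 2→room A, guest 3→room B, guest 4→room D, guest 5→room F, guest 6→room C, guest 7→room E.
By Hall's marriage theorem, this means |N(S)| ≥ |S| for every subset S, so no violating subset exists.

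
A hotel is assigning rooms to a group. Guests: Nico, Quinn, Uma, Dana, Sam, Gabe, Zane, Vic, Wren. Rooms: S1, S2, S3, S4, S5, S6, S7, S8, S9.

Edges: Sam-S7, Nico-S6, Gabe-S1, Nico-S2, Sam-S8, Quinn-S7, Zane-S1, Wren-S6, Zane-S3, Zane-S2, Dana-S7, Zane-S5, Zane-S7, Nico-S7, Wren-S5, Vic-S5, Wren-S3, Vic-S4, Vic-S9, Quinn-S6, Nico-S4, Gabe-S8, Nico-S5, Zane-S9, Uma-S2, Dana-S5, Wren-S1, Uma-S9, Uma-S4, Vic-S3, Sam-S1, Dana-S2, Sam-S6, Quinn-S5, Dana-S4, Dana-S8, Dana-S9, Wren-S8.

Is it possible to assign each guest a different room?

Yes

A valid assignment of size 9: Nico–S2, Quinn–S5, Uma–S9, Dana–S7, Sam–S8, Gabe–S1, Zane–S3, Vic–S4, Wren–S6.
All 9 guests are covered.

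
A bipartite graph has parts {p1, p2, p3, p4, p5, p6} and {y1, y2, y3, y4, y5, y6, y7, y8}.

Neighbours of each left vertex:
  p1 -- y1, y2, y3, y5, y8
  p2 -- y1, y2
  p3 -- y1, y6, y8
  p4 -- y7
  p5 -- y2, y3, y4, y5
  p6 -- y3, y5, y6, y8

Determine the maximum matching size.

A valid assignment of size 6: p1-y5, p2-y1, p3-y6, p4-y7, p5-y2, p6-y3.
This saturates every left vertex, so 6 is the maximum.

6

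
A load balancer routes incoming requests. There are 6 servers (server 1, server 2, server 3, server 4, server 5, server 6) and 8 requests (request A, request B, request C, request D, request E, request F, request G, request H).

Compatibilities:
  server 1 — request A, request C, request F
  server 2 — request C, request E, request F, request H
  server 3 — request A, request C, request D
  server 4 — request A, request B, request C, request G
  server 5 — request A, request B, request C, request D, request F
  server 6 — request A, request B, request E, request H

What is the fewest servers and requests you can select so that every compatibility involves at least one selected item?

6

The 6 edges server 1–request A, server 2–request F, server 3–request D, server 4–request G, server 5–request C, server 6–request E form a matching, so any vertex cover needs at least 6 vertices (one per matched edge).
Conversely {server 1, server 2, server 3, server 4, server 5, server 6} meets every edge and has exactly 6 vertices, so 6 is optimal.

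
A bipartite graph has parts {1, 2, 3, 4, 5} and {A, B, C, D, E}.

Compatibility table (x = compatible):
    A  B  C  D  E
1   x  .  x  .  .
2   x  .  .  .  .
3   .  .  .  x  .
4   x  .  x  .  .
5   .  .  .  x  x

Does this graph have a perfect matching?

No

The set {1, 2, 4} has only 2 neighbours ({A, C}), so by Hall's theorem at most 4 of the 5 left vertices can be matched.
Hence no matching covers every left vertex.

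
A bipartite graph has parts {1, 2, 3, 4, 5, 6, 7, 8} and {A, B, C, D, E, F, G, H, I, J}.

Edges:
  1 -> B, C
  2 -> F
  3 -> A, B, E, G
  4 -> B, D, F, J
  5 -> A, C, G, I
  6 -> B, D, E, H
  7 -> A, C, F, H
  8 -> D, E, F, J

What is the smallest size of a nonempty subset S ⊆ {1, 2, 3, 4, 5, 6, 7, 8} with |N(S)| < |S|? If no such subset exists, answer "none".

A matching saturating every left vertex exists, for instance 1→C, 2→F, 3→G, 4→D, 5→A, 6→B, 7→H, 8→E.
By Hall's marriage theorem, this means |N(S)| ≥ |S| for every subset S, so no violating subset exists.

none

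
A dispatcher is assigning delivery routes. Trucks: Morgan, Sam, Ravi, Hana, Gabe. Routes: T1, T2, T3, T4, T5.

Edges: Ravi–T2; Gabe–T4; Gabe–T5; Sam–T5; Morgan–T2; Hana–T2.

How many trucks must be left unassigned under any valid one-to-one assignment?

2

For example, pair Morgan–T2, Sam–T5, Gabe–T4.
The set {Morgan, Ravi, Hana} has only 1 neighbour ({T2}), so by Hall's theorem at most 3 of the 5 trucks can be matched.
That matches 3 of the 5, leaving 2 unmatched; no matching can do better.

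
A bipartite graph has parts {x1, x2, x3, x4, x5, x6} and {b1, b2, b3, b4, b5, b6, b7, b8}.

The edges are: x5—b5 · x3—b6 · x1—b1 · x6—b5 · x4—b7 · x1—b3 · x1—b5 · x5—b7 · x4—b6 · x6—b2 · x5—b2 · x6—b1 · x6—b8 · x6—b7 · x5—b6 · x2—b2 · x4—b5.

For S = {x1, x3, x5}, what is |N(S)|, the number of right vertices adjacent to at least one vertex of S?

6

The union of neighbours of {x1, x3, x5} is {b1, b2, b3, b5, b6, b7}, which has 6 elements.
Since |N(S)| = 6 ≥ |S| = 3, Hall's condition holds for this subset.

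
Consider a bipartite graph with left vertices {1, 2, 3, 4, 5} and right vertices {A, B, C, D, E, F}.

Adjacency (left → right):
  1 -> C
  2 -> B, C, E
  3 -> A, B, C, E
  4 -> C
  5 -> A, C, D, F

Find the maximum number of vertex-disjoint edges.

4

For example, pair 1→C, 2→E, 3→B, 5→F.
The set {1, 4} has only 1 neighbour ({C}), so by Hall's theorem at most 4 of the 5 left vertices can be matched.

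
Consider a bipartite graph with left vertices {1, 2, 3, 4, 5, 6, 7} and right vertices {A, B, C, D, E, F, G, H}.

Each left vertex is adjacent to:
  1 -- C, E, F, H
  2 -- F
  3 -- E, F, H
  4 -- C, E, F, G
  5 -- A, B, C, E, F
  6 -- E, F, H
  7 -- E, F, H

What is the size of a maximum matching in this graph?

6

One maximum matching: 1-C, 2-F, 3-E, 4-G, 5-A, 6-H.
The set {2, 3, 6, 7} has only 3 neighbours ({E, F, H}), so by Hall's theorem at most 6 of the 7 left vertices can be matched.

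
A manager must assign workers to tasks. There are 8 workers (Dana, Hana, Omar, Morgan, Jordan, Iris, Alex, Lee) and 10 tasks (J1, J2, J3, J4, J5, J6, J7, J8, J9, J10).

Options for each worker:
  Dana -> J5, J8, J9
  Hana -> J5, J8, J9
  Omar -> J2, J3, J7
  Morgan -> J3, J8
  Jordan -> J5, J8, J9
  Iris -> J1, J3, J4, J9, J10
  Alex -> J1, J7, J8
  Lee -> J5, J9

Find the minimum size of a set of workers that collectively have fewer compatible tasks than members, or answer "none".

4

Take S = {Dana, Hana, Jordan, Lee}. Its neighbourhood is {J5, J8, J9}, so |N(S)| = 3 < |S| = 4.
Every subset of size less than 4 has at least as many neighbours as members, so 4 is the minimum.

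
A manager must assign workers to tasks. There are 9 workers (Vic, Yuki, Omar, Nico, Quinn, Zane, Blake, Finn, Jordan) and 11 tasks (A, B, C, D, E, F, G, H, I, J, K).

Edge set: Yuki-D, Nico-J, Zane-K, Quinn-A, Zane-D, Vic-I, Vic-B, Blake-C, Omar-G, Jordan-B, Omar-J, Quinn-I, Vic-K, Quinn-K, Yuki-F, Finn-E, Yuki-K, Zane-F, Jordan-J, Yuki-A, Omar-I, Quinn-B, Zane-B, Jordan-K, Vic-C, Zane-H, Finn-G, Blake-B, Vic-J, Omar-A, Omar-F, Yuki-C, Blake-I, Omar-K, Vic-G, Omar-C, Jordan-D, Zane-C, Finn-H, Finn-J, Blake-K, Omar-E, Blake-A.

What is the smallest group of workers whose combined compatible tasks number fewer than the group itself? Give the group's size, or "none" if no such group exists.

none

A matching saturating every worker exists, for instance Vic→G, Yuki→F, Omar→A, Nico→J, Quinn→I, Zane→H, Blake→K, Finn→E, Jordan→B.
By Hall's marriage theorem, this means |N(S)| ≥ |S| for every subset S, so no violating subset exists.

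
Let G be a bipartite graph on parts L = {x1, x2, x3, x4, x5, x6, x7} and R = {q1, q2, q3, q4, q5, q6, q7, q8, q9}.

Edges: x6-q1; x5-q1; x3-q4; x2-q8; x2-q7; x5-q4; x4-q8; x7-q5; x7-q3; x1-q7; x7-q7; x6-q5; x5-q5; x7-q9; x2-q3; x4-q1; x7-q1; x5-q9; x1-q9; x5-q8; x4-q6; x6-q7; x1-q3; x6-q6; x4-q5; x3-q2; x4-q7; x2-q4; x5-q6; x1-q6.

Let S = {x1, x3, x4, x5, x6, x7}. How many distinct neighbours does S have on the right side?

The union of neighbours of {x1, x3, x4, x5, x6, x7} is {q1, q2, q3, q4, q5, q6, q7, q8, q9}, which has 9 elements.
Since |N(S)| = 9 ≥ |S| = 6, Hall's condition holds for this subset.

9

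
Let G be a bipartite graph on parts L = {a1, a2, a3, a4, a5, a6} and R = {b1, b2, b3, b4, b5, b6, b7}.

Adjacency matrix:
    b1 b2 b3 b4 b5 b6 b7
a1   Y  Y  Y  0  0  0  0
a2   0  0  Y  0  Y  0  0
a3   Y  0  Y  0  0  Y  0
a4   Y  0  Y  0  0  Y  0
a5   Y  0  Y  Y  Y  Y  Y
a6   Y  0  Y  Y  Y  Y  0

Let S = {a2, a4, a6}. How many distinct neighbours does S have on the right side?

The union of neighbours of {a2, a4, a6} is {b1, b3, b4, b5, b6}, which has 5 elements.
Since |N(S)| = 5 ≥ |S| = 3, Hall's condition holds for this subset.

5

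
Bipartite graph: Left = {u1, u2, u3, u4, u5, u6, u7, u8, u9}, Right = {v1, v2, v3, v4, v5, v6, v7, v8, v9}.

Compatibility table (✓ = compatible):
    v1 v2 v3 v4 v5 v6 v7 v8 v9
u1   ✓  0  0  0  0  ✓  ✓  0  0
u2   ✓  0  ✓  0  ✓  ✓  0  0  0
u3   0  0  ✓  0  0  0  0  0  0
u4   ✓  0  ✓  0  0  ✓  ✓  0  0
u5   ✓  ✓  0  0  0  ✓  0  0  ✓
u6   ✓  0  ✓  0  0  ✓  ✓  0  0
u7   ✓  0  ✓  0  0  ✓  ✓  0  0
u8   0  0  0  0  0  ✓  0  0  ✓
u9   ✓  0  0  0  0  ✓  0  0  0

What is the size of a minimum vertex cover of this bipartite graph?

{u2, u5, u8, v1, v3, v6, v7} is a vertex cover of size 7: every edge has an endpoint in this set.
No smaller cover exists because u1–v1, u2–v5, u3–v3, u4–v7, u5–v2, u6–v6, u8–v9 is a matching of size 7, and a cover must include an endpoint of each of these disjoint edges (König's theorem).

7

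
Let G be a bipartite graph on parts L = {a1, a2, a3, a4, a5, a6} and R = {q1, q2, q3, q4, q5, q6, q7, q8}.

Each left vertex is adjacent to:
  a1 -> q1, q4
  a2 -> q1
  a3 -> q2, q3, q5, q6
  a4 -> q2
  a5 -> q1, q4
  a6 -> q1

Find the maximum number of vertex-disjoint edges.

4

A valid assignment of size 4: a1→q4, a2→q1, a3→q6, a4→q2.
The set {a1, a2, a5, a6} has only 2 neighbours ({q1, q4}), so by Hall's theorem at most 4 of the 6 left vertices can be matched.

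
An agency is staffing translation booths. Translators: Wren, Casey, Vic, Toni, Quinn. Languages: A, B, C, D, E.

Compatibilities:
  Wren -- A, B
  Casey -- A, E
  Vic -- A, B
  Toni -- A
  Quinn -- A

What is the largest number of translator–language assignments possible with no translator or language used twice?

A valid assignment of size 3: Wren-A, Casey-E, Vic-B.
The set {Wren, Vic, Toni, Quinn} has only 2 neighbours ({A, B}), so by Hall's theorem at most 3 of the 5 translators can be matched.

3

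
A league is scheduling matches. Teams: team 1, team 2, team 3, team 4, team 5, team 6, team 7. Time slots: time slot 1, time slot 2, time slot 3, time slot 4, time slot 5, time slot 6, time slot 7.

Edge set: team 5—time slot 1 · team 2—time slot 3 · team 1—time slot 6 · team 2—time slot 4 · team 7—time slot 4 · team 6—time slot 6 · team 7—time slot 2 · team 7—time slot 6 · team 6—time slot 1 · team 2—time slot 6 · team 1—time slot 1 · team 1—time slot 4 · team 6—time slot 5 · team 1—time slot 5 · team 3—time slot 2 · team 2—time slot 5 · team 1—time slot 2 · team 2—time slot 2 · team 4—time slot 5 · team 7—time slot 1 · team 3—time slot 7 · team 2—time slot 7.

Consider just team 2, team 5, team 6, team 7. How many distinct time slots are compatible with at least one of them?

7

The union of neighbours of {team 2, team 5, team 6, team 7} is {time slot 1, time slot 2, time slot 3, time slot 4, time slot 5, time slot 6, time slot 7}, which has 7 elements.
Since |N(S)| = 7 ≥ |S| = 4, Hall's condition holds for this subset.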